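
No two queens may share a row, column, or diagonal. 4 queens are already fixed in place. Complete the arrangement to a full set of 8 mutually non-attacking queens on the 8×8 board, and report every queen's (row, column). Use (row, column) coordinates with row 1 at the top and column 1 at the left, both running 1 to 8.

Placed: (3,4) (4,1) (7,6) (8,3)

Row 1: attacked by (3,4)→{2,4,6}; (4,1)→{1,4}; (7,6)→{6}; (8,3)→{3}. Safe: 5, 7, 8. Place at column 5.
Row 2: attacked by (1,5)→{4,5,6}; (3,4)→{3,4,5}; (4,1)→{1,3}; (7,6)→{1,6}; (8,3)→{3}. Safe: 2, 7, 8. Place at column 8.
Row 5: attacked by (1,5)→{1,5}; (2,8)→{5,8}; (3,4)→{2,4,6}; (4,1)→{1,2}; (7,6)→{4,6,8}; (8,3)→{3,6}. Safe: 7. Place at column 7.
Row 6: attacked by (1,5)→{5}; (2,8)→{4,8}; (3,4)→{1,4,7}; (4,1)→{1,3}; (5,7)→{6,7,8}; (7,6)→{5,6,7}; (8,3)→{1,3,5}. Safe: 2. Place at column 2.
Columns [5, 8, 4, 1, 7, 2, 6, 3], r−c [-4, -6, -1, 3, -2, 4, 1, 5], r+c [6, 10, 7, 5, 12, 8, 13, 11] are all distinct, so no two queens attack.

(1,5) (2,8) (3,4) (4,1) (5,7) (6,2) (7,6) (8,3)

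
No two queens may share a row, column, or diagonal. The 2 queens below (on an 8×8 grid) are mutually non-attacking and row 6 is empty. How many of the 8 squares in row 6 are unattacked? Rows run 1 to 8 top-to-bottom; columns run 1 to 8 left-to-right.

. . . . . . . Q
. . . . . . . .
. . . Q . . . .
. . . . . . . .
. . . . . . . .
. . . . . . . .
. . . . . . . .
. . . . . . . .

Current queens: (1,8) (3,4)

3

(1,8) attacks row 6 at column 8 and diagonals 3.
(3,4) attacks row 6 at column 4 and diagonals 1, 7.
Attacked columns: {1, 3, 4, 7, 8}. Safe: {2, 5, 6}.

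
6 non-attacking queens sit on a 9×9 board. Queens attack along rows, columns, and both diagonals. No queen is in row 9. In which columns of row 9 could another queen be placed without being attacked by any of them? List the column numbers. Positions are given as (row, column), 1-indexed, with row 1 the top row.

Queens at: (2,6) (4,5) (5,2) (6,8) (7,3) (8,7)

(2,6) attacks row 9 at column 6.
(4,5) attacks row 9 at column 5.
(5,2) attacks row 9 at column 2 and diagonals 6.
(6,8) attacks row 9 at column 8 and diagonals 5.
(7,3) attacks row 9 at column 3 and diagonals 1, 5.
(8,7) attacks row 9 at column 7 and diagonals 6, 8.
Attacked columns: {1, 2, 3, 5, 6, 7, 8}. Safe: {4, 9}.

columns 4, 9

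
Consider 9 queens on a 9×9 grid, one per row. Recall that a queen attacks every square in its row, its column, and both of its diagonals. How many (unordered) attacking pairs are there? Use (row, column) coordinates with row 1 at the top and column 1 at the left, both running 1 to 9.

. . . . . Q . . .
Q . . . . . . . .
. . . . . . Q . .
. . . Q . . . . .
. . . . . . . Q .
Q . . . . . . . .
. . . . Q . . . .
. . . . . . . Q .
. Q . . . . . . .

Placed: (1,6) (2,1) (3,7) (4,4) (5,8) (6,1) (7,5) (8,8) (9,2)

Same column: (2,1)–(6,1) (column 1); (5,8)–(8,8) (column 8).
Same diagonal: (1,6)–(6,1) (|1−6| = |6−1| = 5); (4,4)–(8,8) (|4−8| = |4−8| = 4).
Total attacking pairs: 4.

4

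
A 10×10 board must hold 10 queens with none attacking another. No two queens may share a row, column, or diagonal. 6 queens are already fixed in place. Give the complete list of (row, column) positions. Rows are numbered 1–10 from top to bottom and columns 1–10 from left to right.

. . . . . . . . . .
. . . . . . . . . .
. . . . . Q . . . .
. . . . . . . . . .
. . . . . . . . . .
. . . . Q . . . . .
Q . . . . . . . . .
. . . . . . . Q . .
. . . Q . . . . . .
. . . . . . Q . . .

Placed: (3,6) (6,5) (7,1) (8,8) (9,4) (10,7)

(1,3) (2,10) (3,6) (4,2) (5,9) (6,5) (7,1) (8,8) (9,4) (10,7)

Row 1: attacked by (3,6)→{4,6,8}; (6,5)→{5,10}; (7,1)→{1,7}; (8,8)→{1,8}; (9,4)→{4}; (10,7)→{7}. Safe: 2, 3, 9. Place at column 3.
Row 2: attacked by (1,3)→{2,3,4}; (3,6)→{5,6,7}; (6,5)→{1,5,9}; (7,1)→{1,6}; (8,8)→{2,8}; (9,4)→{4}; (10,7)→{7}. Safe: 10. Place at column 10.
Row 4: attacked by (1,3)→{3,6}; (2,10)→{8,10}; (3,6)→{5,6,7}; (6,5)→{3,5,7}; (7,1)→{1,4}; (8,8)→{4,8}; (9,4)→{4,9}; (10,7)→{1,7}. Safe: 2. Place at column 2.
Row 5: attacked by (1,3)→{3,7}; (2,10)→{7,10}; (3,6)→{4,6,8}; (4,2)→{1,2,3}; (6,5)→{4,5,6}; (7,1)→{1,3}; (8,8)→{5,8}; (9,4)→{4,8}; (10,7)→{2,7}. Safe: 9. Place at column 9.
Columns [3, 10, 6, 2, 9, 5, 1, 8, 4, 7], r−c [-2, -8, -3, 2, -4, 1, 6, 0, 5, 3], r+c [4, 12, 9, 6, 14, 11, 8, 16, 13, 17] are all distinct, so no two queens attack.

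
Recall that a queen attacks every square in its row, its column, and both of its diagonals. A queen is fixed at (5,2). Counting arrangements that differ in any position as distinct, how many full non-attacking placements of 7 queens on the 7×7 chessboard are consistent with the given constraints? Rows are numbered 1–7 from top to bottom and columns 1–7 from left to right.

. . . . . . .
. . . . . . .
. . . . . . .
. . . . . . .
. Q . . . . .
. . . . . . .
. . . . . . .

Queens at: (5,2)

Branch on row 1: col 1 → 1; col 3 → 1; col 4 → 2; col 5 → 1; col 7 → 1.
Sum: 1 + 1 + 2 + 1 + 1 = 6.

6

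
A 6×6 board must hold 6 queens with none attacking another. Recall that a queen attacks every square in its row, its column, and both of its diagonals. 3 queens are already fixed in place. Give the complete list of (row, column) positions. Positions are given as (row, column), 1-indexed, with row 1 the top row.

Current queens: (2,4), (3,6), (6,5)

Row 1: attacked by (2,4)→{3,4,5}; (3,6)→{4,6}; (6,5)→{5}. Safe: 1, 2. Place at column 2.
Row 4: attacked by (1,2)→{2,5}; (2,4)→{2,4,6}; (3,6)→{5,6}; (6,5)→{3,5}. Safe: 1. Place at column 1.
Row 5: attacked by (1,2)→{2,6}; (2,4)→{1,4}; (3,6)→{4,6}; (4,1)→{1,2}; (6,5)→{4,5,6}. Safe: 3. Place at column 3.
Columns [2, 4, 6, 1, 3, 5], r−c [-1, -2, -3, 3, 2, 1], r+c [3, 6, 9, 5, 8, 11] are all distinct, so no two queens attack.

(1,2) (2,4) (3,6) (4,1) (5,3) (6,5)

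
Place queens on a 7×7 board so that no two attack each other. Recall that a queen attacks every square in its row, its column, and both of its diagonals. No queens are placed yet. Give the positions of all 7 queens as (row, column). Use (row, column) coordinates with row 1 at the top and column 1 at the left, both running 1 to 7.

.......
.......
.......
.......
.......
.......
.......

(1,2) (2,5) (3,7) (4,4) (5,1) (6,3) (7,6)

Row 1: Safe: 1, 2, 3, 4, 5, 6, 7. Place at column 2.
Row 2: attacked by (1,2)→{1,2,3}. Safe: 4, 5, 6, 7. Place at column 5.
Row 3: attacked by (1,2)→{2,4}; (2,5)→{4,5,6}. Safe: 1, 3, 7. Place at column 7.
Row 4: attacked by (1,2)→{2,5}; (2,5)→{3,5,7}; (3,7)→{6,7}. Safe: 1, 4. Place at column 4.
Row 5: attacked by (1,2)→{2,6}; (2,5)→{2,5}; (3,7)→{5,7}; (4,4)→{3,4,5}. Safe: 1. Place at column 1.
Row 6: attacked by (1,2)→{2,7}; (2,5)→{1,5}; (3,7)→{4,7}; (4,4)→{2,4,6}; (5,1)→{1,2}. Safe: 3. Place at column 3.
Row 7: attacked by (1,2)→{2}; (2,5)→{5}; (3,7)→{3,7}; (4,4)→{1,4,7}; (5,1)→{1,3}; (6,3)→{2,3,4}. Safe: 6. Place at column 6.
Columns [2, 5, 7, 4, 1, 3, 6], r−c [-1, -3, -4, 0, 4, 3, 1], r+c [3, 7, 10, 8, 6, 9, 13] are all distinct, so no two queens attack.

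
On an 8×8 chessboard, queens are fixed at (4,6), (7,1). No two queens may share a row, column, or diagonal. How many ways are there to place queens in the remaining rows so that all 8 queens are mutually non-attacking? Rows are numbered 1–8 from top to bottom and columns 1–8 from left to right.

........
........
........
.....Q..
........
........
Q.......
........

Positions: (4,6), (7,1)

Branch on row 1: col 2 → 1; col 4 → 0; col 5 → 1; col 8 → 0.
Sum: 1 + 0 + 1 + 0 = 2.

2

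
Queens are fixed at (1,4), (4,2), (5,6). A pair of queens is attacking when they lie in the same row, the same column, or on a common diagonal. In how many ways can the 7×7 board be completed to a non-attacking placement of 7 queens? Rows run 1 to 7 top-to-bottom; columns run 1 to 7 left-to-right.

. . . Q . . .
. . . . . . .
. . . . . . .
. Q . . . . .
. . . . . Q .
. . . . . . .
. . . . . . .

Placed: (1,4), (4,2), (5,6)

2

Branch on row 2: col 1 → 1; col 7 → 1.
Sum: 1 + 1 = 2.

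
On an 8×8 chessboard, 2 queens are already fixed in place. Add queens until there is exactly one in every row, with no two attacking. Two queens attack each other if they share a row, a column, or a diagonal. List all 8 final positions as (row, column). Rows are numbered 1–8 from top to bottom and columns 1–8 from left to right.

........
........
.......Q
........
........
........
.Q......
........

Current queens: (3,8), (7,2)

(1,1) (2,6) (3,8) (4,3) (5,7) (6,4) (7,2) (8,5)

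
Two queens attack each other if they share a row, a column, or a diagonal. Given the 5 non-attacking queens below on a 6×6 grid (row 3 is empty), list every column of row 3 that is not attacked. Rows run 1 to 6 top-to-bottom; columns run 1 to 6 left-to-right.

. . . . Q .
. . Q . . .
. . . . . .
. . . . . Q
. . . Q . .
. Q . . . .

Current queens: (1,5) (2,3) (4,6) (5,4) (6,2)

columns 1

(1,5) attacks row 3 at column 5 and diagonals 3.
(2,3) attacks row 3 at column 3 and diagonals 2, 4.
(4,6) attacks row 3 at column 6 and diagonals 5.
(5,4) attacks row 3 at column 4 and diagonals 2, 6.
(6,2) attacks row 3 at column 2 and diagonals 5.
Attacked columns: {2, 3, 4, 5, 6}. Safe: {1}.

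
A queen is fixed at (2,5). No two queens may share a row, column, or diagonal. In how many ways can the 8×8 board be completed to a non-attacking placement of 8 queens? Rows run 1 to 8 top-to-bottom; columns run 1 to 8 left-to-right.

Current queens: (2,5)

Branch on row 1: col 1 → 1; col 2 → 2; col 3 → 4; col 7 → 1; col 8 → 0.
Sum: 1 + 2 + 4 + 1 + 0 = 8.

8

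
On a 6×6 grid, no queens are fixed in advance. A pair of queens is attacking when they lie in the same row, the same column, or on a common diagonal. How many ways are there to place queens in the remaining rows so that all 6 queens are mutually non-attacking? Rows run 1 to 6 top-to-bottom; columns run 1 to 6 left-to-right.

4

Branch on row 1: col 1 → 0; col 2 → 1; col 3 → 1; col 4 → 1; col 5 → 1; col 6 → 0.
Sum: 0 + 1 + 1 + 1 + 1 + 0 = 4.
(This is the classic 6-queens count.)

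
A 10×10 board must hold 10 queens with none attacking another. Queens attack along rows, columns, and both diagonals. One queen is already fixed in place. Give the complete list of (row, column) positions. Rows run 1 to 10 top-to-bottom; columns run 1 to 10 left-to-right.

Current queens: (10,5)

(1,8) (2,1) (3,3) (4,6) (5,9) (6,7) (7,10) (8,4) (9,2) (10,5)

Row 1: attacked by (10,5)→{5}. Safe: 1, 2, 3, 4, 6, 7, 8, 9, 10. Place at column 8.
Row 2: attacked by (1,8)→{7,8,9}; (10,5)→{5}. Safe: 1, 2, 3, 4, 6, 10. Place at column 1.
Row 3: attacked by (1,8)→{6,8,10}; (2,1)→{1,2}; (10,5)→{5}. Safe: 3, 4, 7, 9. Place at column 3.
Row 4: attacked by (1,8)→{5,8}; (2,1)→{1,3}; (3,3)→{2,3,4}; (10,5)→{5}. Safe: 6, 7, 9, 10. Place at column 6.
Row 5: attacked by (1,8)→{4,8}; (2,1)→{1,4}; (3,3)→{1,3,5}; (4,6)→{5,6,7}; (10,5)→{5,10}. Safe: 2, 9. Place at column 9.
Row 6: attacked by (1,8)→{3,8}; (2,1)→{1,5}; (3,3)→{3,6}; (4,6)→{4,6,8}; (5,9)→{8,9,10}; (10,5)→{1,5,9}. Safe: 2, 7. Place at column 7.
Row 7: attacked by (1,8)→{2,8}; (2,1)→{1,6}; (3,3)→{3,7}; (4,6)→{3,6,9}; (5,9)→{7,9}; (6,7)→{6,7,8}; (10,5)→{2,5,8}. Safe: 4, 10. Place at column 10.
Row 8: attacked by (1,8)→{1,8}; (2,1)→{1,7}; (3,3)→{3,8}; (4,6)→{2,6,10}; (5,9)→{6,9}; (6,7)→{5,7,9}; (7,10)→{9,10}; (10,5)→{3,5,7}. Safe: 4. Place at column 4.
Row 9: attacked by (1,8)→{8}; (2,1)→{1,8}; (3,3)→{3,9}; (4,6)→{1,6}; (5,9)→{5,9}; (6,7)→{4,7,10}; (7,10)→{8,10}; (8,4)→{3,4,5}; (10,5)→{4,5,6}. Safe: 2. Place at column 2.
Columns [8, 1, 3, 6, 9, 7, 10, 4, 2, 5], r−c [-7, 1, 0, -2, -4, -1, -3, 4, 7, 5], r+c [9, 3, 6, 10, 14, 13, 17, 12, 11, 15] are all distinct, so no two queens attack.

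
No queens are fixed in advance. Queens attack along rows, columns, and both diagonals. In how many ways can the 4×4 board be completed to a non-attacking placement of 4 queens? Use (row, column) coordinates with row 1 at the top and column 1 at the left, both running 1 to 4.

Branch on row 1: col 1 → 0; col 2 → 1; col 3 → 1; col 4 → 0.
Sum: 0 + 1 + 1 + 0 = 2.
(This is the classic 4-queens count.)

2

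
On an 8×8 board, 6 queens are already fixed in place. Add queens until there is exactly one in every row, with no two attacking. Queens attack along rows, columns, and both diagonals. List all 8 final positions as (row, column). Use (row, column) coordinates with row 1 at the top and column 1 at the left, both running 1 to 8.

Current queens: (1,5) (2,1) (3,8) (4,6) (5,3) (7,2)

Row 6: attacked by (1,5)→{5}; (2,1)→{1,5}; (3,8)→{5,8}; (4,6)→{4,6,8}; (5,3)→{2,3,4}; (7,2)→{1,2,3}. Safe: 7. Place at column 7.
Row 8: attacked by (1,5)→{5}; (2,1)→{1,7}; (3,8)→{3,8}; (4,6)→{2,6}; (5,3)→{3,6}; (6,7)→{5,7}; (7,2)→{1,2,3}. Safe: 4. Place at column 4.
Columns [5, 1, 8, 6, 3, 7, 2, 4], r−c [-4, 1, -5, -2, 2, -1, 5, 4], r+c [6, 3, 11, 10, 8, 13, 9, 12] are all distinct, so no two queens attack.

(1,5) (2,1) (3,8) (4,6) (5,3) (6,7) (7,2) (8,4)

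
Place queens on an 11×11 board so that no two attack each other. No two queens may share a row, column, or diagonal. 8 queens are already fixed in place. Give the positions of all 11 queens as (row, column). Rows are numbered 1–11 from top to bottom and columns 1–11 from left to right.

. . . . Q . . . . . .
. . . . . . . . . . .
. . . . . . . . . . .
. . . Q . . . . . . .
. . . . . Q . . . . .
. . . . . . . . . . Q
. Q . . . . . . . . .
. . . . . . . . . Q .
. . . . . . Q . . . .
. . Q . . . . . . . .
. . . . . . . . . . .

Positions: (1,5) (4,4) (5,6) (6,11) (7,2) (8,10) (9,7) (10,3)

(1,5) (2,1) (3,9) (4,4) (5,6) (6,11) (7,2) (8,10) (9,7) (10,3) (11,8)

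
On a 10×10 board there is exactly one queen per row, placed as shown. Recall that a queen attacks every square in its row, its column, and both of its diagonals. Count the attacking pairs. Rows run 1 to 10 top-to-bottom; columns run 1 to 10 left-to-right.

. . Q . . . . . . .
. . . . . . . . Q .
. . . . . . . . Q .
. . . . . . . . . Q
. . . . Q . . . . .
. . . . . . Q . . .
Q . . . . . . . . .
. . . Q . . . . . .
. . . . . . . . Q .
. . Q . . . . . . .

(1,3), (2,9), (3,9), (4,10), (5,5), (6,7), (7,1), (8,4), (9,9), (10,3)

8

Same column: (1,3)–(10,3) (column 3); (2,9)–(3,9) (column 9); (2,9)–(9,9) (column 9); (3,9)–(9,9) (column 9).
Same diagonal: (3,9)–(4,10) (|3−4| = |9−10| = 1); (3,9)–(8,4) (|3−8| = |9−4| = 5); (5,5)–(9,9) (|5−9| = |5−9| = 4); (6,7)–(10,3) (|6−10| = |7−3| = 4).
Total attacking pairs: 8.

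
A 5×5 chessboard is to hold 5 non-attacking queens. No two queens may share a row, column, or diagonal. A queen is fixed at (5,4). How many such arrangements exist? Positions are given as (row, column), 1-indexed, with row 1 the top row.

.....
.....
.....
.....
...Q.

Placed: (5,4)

Branch on row 1: col 1 → 1; col 2 → 1; col 3 → 0; col 5 → 0.
Sum: 1 + 1 + 0 + 0 = 2.

2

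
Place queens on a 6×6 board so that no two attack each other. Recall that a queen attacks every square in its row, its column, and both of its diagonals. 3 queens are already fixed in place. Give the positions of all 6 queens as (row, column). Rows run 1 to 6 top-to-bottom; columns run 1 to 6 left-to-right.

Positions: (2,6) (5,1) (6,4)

(1,3) (2,6) (3,2) (4,5) (5,1) (6,4)

Row 1: attacked by (2,6)→{5,6}; (5,1)→{1,5}; (6,4)→{4}. Safe: 2, 3. Place at column 3.
Row 3: attacked by (1,3)→{1,3,5}; (2,6)→{5,6}; (5,1)→{1,3}; (6,4)→{1,4}. Safe: 2. Place at column 2.
Row 4: attacked by (1,3)→{3,6}; (2,6)→{4,6}; (3,2)→{1,2,3}; (5,1)→{1,2}; (6,4)→{2,4,6}. Safe: 5. Place at column 5.
Columns [3, 6, 2, 5, 1, 4], r−c [-2, -4, 1, -1, 4, 2], r+c [4, 8, 5, 9, 6, 10] are all distinct, so no two queens attack.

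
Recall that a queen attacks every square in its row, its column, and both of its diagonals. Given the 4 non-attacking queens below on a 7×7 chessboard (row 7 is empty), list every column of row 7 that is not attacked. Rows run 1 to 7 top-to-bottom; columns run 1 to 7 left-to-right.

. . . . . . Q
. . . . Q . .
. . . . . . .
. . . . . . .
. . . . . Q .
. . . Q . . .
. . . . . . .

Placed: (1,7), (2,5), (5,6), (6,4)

(1,7) attacks row 7 at column 7 and diagonals 1.
(2,5) attacks row 7 at column 5.
(5,6) attacks row 7 at column 6 and diagonals 4.
(6,4) attacks row 7 at column 4 and diagonals 3, 5.
Attacked columns: {1, 3, 4, 5, 6, 7}. Safe: {2}.

columns 2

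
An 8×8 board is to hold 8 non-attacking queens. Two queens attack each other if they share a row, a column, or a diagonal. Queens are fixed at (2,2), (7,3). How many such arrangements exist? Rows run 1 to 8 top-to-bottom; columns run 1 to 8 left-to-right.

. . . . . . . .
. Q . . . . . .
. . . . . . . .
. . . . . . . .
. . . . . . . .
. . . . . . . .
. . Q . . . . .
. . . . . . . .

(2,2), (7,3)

Branch on row 1: col 4 → 2; col 5 → 1; col 6 → 0; col 7 → 1; col 8 → 1.
Sum: 2 + 1 + 0 + 1 + 1 = 5.

5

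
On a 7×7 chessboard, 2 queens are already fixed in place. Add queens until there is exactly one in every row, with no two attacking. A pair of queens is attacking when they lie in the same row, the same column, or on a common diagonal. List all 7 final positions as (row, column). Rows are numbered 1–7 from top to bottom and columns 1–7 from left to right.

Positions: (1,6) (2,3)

Row 3: attacked by (1,6)→{4,6}; (2,3)→{2,3,4}. Safe: 1, 5, 7. Place at column 5.
Row 4: attacked by (1,6)→{3,6}; (2,3)→{1,3,5}; (3,5)→{4,5,6}. Safe: 2, 7. Place at column 7.
Row 5: attacked by (1,6)→{2,6}; (2,3)→{3,6}; (3,5)→{3,5,7}; (4,7)→{6,7}. Safe: 1, 4. Place at column 1.
Row 6: attacked by (1,6)→{1,6}; (2,3)→{3,7}; (3,5)→{2,5}; (4,7)→{5,7}; (5,1)→{1,2}. Safe: 4. Place at column 4.
Row 7: attacked by (1,6)→{6}; (2,3)→{3}; (3,5)→{1,5}; (4,7)→{4,7}; (5,1)→{1,3}; (6,4)→{3,4,5}. Safe: 2. Place at column 2.
Columns [6, 3, 5, 7, 1, 4, 2], r−c [-5, -1, -2, -3, 4, 2, 5], r+c [7, 5, 8, 11, 6, 10, 9] are all distinct, so no two queens attack.

(1,6) (2,3) (3,5) (4,7) (5,1) (6,4) (7,2)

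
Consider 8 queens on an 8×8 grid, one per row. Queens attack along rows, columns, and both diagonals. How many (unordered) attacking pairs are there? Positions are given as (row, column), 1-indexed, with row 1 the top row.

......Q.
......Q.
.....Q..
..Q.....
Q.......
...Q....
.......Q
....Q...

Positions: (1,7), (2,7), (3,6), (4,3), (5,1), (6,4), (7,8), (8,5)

2

Same column: (1,7)–(2,7) (column 7).
Same diagonal: (2,7)–(3,6) (|2−3| = |7−6| = 1).
Total attacking pairs: 2.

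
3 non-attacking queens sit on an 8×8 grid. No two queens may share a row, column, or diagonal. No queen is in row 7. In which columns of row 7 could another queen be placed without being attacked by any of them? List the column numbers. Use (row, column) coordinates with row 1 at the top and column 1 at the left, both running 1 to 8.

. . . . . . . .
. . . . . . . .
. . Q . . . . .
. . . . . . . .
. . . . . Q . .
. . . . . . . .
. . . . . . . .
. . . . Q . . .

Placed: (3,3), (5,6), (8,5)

(3,3) attacks row 7 at column 3 and diagonals 7.
(5,6) attacks row 7 at column 6 and diagonals 4, 8.
(8,5) attacks row 7 at column 5 and diagonals 4, 6.
Attacked columns: {3, 4, 5, 6, 7, 8}. Safe: {1, 2}.

columns 1, 2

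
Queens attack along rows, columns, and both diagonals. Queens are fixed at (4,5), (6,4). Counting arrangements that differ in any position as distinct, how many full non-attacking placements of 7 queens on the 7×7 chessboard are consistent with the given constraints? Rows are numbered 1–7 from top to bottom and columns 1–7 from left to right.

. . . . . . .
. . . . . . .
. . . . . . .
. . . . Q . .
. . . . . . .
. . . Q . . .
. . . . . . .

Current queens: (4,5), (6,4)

1

Branch on row 1: col 1 → 0; col 3 → 1; col 6 → 0; col 7 → 0.
Sum: 0 + 1 + 0 + 0 = 1.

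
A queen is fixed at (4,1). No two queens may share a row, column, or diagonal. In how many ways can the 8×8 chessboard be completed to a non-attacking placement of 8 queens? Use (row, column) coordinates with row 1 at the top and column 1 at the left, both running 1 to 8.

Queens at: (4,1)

18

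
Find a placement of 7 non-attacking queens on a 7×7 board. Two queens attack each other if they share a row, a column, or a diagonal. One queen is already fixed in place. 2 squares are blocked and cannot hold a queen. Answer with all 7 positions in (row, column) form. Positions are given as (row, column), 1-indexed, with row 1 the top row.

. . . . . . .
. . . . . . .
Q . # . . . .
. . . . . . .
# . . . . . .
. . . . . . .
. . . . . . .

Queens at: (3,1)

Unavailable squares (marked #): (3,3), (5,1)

(1,4) (2,6) (3,1) (4,3) (5,5) (6,7) (7,2)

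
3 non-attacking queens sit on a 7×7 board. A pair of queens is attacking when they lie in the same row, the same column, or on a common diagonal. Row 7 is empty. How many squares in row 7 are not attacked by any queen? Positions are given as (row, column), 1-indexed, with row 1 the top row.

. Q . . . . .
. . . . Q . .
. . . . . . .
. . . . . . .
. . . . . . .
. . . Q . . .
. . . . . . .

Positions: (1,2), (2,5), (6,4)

3

(1,2) attacks row 7 at column 2.
(2,5) attacks row 7 at column 5.
(6,4) attacks row 7 at column 4 and diagonals 3, 5.
Attacked columns: {2, 3, 4, 5}. Safe: {1, 6, 7}.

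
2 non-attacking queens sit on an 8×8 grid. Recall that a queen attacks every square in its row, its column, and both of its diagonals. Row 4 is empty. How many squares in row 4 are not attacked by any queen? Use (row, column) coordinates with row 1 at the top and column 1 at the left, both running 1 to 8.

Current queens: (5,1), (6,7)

(5,1) attacks row 4 at column 1 and diagonals 2.
(6,7) attacks row 4 at column 7 and diagonals 5.
Attacked columns: {1, 2, 5, 7}. Safe: {3, 4, 6, 8}.

4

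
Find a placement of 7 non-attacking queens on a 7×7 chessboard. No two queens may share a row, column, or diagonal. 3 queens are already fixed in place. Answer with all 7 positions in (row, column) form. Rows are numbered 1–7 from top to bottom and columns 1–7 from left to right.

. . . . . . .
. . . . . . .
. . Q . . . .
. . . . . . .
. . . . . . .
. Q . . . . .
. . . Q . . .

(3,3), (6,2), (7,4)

Row 1: attacked by (3,3)→{1,3,5}; (6,2)→{2,7}; (7,4)→{4}. Safe: 6. Place at column 6.
Row 2: attacked by (1,6)→{5,6,7}; (3,3)→{2,3,4}; (6,2)→{2,6}; (7,4)→{4}. Safe: 1. Place at column 1.
Row 4: attacked by (1,6)→{3,6}; (2,1)→{1,3}; (3,3)→{2,3,4}; (6,2)→{2,4}; (7,4)→{1,4,7}. Safe: 5. Place at column 5.
Row 5: attacked by (1,6)→{2,6}; (2,1)→{1,4}; (3,3)→{1,3,5}; (4,5)→{4,5,6}; (6,2)→{1,2,3}; (7,4)→{2,4,6}. Safe: 7. Place at column 7.
Columns [6, 1, 3, 5, 7, 2, 4], r−c [-5, 1, 0, -1, -2, 4, 3], r+c [7, 3, 6, 9, 12, 8, 11] are all distinct, so no two queens attack.

(1,6) (2,1) (3,3) (4,5) (5,7) (6,2) (7,4)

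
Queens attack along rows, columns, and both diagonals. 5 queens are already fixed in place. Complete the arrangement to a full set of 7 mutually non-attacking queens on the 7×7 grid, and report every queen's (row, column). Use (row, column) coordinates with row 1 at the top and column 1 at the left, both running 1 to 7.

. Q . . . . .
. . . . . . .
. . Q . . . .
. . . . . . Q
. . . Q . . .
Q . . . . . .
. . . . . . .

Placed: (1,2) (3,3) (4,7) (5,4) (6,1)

Row 2: attacked by (1,2)→{1,2,3}; (3,3)→{2,3,4}; (4,7)→{5,7}; (5,4)→{1,4,7}; (6,1)→{1,5}. Safe: 6. Place at column 6.
Row 7: attacked by (1,2)→{2}; (2,6)→{1,6}; (3,3)→{3,7}; (4,7)→{4,7}; (5,4)→{2,4,6}; (6,1)→{1,2}. Safe: 5. Place at column 5.
Columns [2, 6, 3, 7, 4, 1, 5], r−c [-1, -4, 0, -3, 1, 5, 2], r+c [3, 8, 6, 11, 9, 7, 12] are all distinct, so no two queens attack.

(1,2) (2,6) (3,3) (4,7) (5,4) (6,1) (7,5)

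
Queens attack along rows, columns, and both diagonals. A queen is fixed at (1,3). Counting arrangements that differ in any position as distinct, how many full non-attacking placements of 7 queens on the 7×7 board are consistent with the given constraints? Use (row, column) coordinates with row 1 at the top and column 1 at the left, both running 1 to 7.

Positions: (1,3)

Branch on row 2: col 1 → 2; col 5 → 1; col 6 → 1; col 7 → 2.
Sum: 2 + 1 + 1 + 2 = 6.

6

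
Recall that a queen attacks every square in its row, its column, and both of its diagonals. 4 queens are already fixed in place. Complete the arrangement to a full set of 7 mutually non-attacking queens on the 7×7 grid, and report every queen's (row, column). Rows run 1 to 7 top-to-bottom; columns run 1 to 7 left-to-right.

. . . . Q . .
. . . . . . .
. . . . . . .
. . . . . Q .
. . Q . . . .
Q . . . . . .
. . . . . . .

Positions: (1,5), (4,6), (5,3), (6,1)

Row 2: attacked by (1,5)→{4,5,6}; (4,6)→{4,6}; (5,3)→{3,6}; (6,1)→{1,5}. Safe: 2, 7. Place at column 7.
Row 3: attacked by (1,5)→{3,5,7}; (2,7)→{6,7}; (4,6)→{5,6,7}; (5,3)→{1,3,5}; (6,1)→{1,4}. Safe: 2. Place at column 2.
Row 7: attacked by (1,5)→{5}; (2,7)→{2,7}; (3,2)→{2,6}; (4,6)→{3,6}; (5,3)→{1,3,5}; (6,1)→{1,2}. Safe: 4. Place at column 4.
Columns [5, 7, 2, 6, 3, 1, 4], r−c [-4, -5, 1, -2, 2, 5, 3], r+c [6, 9, 5, 10, 8, 7, 11] are all distinct, so no two queens attack.

(1,5) (2,7) (3,2) (4,6) (5,3) (6,1) (7,4)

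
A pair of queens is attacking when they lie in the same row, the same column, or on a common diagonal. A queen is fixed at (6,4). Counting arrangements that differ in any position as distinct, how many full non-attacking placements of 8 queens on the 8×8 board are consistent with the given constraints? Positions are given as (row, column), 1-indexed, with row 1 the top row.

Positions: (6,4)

Branch on row 1: col 1 → 2; col 2 → 2; col 3 → 3; col 5 → 1; col 6 → 2; col 7 → 2; col 8 → 0.
Sum: 2 + 2 + 3 + 1 + 2 + 2 + 0 = 12.

12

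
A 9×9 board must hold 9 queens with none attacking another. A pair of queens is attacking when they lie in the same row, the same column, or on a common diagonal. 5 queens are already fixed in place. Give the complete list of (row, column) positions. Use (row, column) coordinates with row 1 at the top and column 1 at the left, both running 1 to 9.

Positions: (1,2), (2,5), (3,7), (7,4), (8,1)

Row 4: attacked by (1,2)→{2,5}; (2,5)→{3,5,7}; (3,7)→{6,7,8}; (7,4)→{1,4,7}; (8,1)→{1,5}. Safe: 9. Place at column 9.
Row 5: attacked by (1,2)→{2,6}; (2,5)→{2,5,8}; (3,7)→{5,7,9}; (4,9)→{8,9}; (7,4)→{2,4,6}; (8,1)→{1,4}. Safe: 3. Place at column 3.
Row 6: attacked by (1,2)→{2,7}; (2,5)→{1,5,9}; (3,7)→{4,7}; (4,9)→{7,9}; (5,3)→{2,3,4}; (7,4)→{3,4,5}; (8,1)→{1,3}. Safe: 6, 8. Place at column 6.
Row 9: attacked by (1,2)→{2}; (2,5)→{5}; (3,7)→{1,7}; (4,9)→{4,9}; (5,3)→{3,7}; (6,6)→{3,6,9}; (7,4)→{2,4,6}; (8,1)→{1,2}. Safe: 8. Place at column 8.
Columns [2, 5, 7, 9, 3, 6, 4, 1, 8], r−c [-1, -3, -4, -5, 2, 0, 3, 7, 1], r+c [3, 7, 10, 13, 8, 12, 11, 9, 17] are all distinct, so no two queens attack.

(1,2) (2,5) (3,7) (4,9) (5,3) (6,6) (7,4) (8,1) (9,8)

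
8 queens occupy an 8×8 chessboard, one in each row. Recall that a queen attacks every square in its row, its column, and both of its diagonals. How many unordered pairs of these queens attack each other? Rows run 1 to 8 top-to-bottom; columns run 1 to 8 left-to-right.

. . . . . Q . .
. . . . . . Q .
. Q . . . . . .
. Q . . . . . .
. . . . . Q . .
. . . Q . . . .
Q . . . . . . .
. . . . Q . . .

4

Same column: (1,6)–(5,6) (column 6); (3,2)–(4,2) (column 2).
Same diagonal: (1,6)–(2,7) (|1−2| = |6−7| = 1); (4,2)–(6,4) (|4−6| = |2−4| = 2).
Total attacking pairs: 4.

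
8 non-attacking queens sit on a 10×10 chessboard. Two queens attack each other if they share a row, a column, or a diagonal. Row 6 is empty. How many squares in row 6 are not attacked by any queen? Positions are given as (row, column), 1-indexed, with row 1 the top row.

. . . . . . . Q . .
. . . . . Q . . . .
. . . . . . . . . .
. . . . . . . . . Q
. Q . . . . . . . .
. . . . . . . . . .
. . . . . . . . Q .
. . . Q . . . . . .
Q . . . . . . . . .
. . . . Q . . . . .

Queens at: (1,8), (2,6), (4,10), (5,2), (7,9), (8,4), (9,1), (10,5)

1

(1,8) attacks row 6 at column 8 and diagonals 3.
(2,6) attacks row 6 at column 6 and diagonals 2, 10.
(4,10) attacks row 6 at column 10 and diagonals 8.
(5,2) attacks row 6 at column 2 and diagonals 1, 3.
(7,9) attacks row 6 at column 9 and diagonals 8, 10.
(8,4) attacks row 6 at column 4 and diagonals 2, 6.
(9,1) attacks row 6 at column 1 and diagonals 4.
(10,5) attacks row 6 at column 5 and diagonals 1, 9.
Attacked columns: {1, 2, 3, 4, 5, 6, 8, 9, 10}. Safe: {7}.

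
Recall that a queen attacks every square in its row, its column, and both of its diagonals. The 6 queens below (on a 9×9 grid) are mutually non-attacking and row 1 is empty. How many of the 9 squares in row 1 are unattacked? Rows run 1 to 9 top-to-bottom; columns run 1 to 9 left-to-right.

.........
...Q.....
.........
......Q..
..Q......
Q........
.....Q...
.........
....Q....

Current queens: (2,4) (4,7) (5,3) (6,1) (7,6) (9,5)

3

(2,4) attacks row 1 at column 4 and diagonals 3, 5.
(4,7) attacks row 1 at column 7 and diagonals 4.
(5,3) attacks row 1 at column 3 and diagonals 7.
(6,1) attacks row 1 at column 1 and diagonals 6.
(7,6) attacks row 1 at column 6.
(9,5) attacks row 1 at column 5.
Attacked columns: {1, 3, 4, 5, 6, 7}. Safe: {2, 8, 9}.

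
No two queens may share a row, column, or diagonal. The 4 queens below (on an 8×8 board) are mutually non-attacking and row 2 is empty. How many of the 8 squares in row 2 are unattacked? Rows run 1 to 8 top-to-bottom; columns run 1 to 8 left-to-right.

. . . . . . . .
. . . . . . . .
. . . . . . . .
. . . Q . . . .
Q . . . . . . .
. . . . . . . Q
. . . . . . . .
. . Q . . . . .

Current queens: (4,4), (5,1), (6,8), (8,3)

2

(4,4) attacks row 2 at column 4 and diagonals 2, 6.
(5,1) attacks row 2 at column 1 and diagonals 4.
(6,8) attacks row 2 at column 8 and diagonals 4.
(8,3) attacks row 2 at column 3.
Attacked columns: {1, 2, 3, 4, 6, 8}. Safe: {5, 7}.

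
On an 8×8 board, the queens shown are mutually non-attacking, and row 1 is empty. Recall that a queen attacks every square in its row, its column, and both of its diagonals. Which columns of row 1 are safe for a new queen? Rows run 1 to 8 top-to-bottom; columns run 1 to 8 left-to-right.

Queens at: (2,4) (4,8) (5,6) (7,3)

columns 1, 7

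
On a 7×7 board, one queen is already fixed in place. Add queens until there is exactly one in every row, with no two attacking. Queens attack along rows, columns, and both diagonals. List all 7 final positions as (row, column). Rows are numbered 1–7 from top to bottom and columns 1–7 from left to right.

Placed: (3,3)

(1,4) (2,7) (3,3) (4,6) (5,2) (6,5) (7,1)

Row 1: attacked by (3,3)→{1,3,5}. Safe: 2, 4, 6, 7. Place at column 4.
Row 2: attacked by (1,4)→{3,4,5}; (3,3)→{2,3,4}. Safe: 1, 6, 7. Place at column 7.
Row 4: attacked by (1,4)→{1,4,7}; (2,7)→{5,7}; (3,3)→{2,3,4}. Safe: 6. Place at column 6.
Row 5: attacked by (1,4)→{4}; (2,7)→{4,7}; (3,3)→{1,3,5}; (4,6)→{5,6,7}. Safe: 2. Place at column 2.
Row 6: attacked by (1,4)→{4}; (2,7)→{3,7}; (3,3)→{3,6}; (4,6)→{4,6}; (5,2)→{1,2,3}. Safe: 5. Place at column 5.
Row 7: attacked by (1,4)→{4}; (2,7)→{2,7}; (3,3)→{3,7}; (4,6)→{3,6}; (5,2)→{2,4}; (6,5)→{4,5,6}. Safe: 1. Place at column 1.
Columns [4, 7, 3, 6, 2, 5, 1], r−c [-3, -5, 0, -2, 3, 1, 6], r+c [5, 9, 6, 10, 7, 11, 8] are all distinct, so no two queens attack.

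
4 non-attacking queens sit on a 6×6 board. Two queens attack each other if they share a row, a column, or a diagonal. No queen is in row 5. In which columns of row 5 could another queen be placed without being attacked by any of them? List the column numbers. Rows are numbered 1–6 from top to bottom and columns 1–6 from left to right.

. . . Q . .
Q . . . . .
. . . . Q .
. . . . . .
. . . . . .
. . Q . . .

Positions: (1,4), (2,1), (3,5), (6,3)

columns 6

(1,4) attacks row 5 at column 4.
(2,1) attacks row 5 at column 1 and diagonals 4.
(3,5) attacks row 5 at column 5 and diagonals 3.
(6,3) attacks row 5 at column 3 and diagonals 2, 4.
Attacked columns: {1, 2, 3, 4, 5}. Safe: {6}.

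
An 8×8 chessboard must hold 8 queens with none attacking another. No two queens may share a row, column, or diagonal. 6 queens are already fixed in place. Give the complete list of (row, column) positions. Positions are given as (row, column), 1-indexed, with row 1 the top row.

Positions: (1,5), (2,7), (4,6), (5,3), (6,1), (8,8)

Row 3: attacked by (1,5)→{3,5,7}; (2,7)→{6,7,8}; (4,6)→{5,6,7}; (5,3)→{1,3,5}; (6,1)→{1,4}; (8,8)→{3,8}. Safe: 2. Place at column 2.
Row 7: attacked by (1,5)→{5}; (2,7)→{2,7}; (3,2)→{2,6}; (4,6)→{3,6}; (5,3)→{1,3,5}; (6,1)→{1,2}; (8,8)→{7,8}. Safe: 4. Place at column 4.
Columns [5, 7, 2, 6, 3, 1, 4, 8], r−c [-4, -5, 1, -2, 2, 5, 3, 0], r+c [6, 9, 5, 10, 8, 7, 11, 16] are all distinct, so no two queens attack.

(1,5) (2,7) (3,2) (4,6) (5,3) (6,1) (7,4) (8,8)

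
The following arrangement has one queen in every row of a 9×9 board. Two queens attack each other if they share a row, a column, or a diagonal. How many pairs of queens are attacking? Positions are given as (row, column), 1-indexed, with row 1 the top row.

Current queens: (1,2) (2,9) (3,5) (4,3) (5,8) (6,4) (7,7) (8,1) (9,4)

2

Same column: (6,4)–(9,4) (column 4).
Same diagonal: (5,8)–(9,4) (|5−9| = |8−4| = 4).
Total attacking pairs: 2.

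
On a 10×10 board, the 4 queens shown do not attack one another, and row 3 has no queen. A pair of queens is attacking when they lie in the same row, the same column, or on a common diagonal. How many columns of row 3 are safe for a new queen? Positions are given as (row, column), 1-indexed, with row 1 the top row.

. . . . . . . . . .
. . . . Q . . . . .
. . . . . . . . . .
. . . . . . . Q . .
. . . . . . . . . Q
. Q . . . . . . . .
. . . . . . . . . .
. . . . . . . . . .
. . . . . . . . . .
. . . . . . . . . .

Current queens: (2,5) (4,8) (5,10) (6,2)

(2,5) attacks row 3 at column 5 and diagonals 4, 6.
(4,8) attacks row 3 at column 8 and diagonals 7, 9.
(5,10) attacks row 3 at column 10 and diagonals 8.
(6,2) attacks row 3 at column 2 and diagonals 5.
Attacked columns: {2, 4, 5, 6, 7, 8, 9, 10}. Safe: {1, 3}.

2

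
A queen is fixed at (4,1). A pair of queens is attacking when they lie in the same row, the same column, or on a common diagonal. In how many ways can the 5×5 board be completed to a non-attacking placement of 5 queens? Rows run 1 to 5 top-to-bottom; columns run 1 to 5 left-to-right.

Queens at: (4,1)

2

Branch on row 1: col 2 → 1; col 3 → 0; col 5 → 1.
Sum: 1 + 0 + 1 = 2.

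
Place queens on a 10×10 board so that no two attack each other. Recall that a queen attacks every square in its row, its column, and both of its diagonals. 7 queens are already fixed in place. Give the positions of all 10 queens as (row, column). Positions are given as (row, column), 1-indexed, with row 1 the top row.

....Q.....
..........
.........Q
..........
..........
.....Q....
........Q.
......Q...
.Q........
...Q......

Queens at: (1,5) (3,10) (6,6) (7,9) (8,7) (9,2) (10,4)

Row 2: attacked by (1,5)→{4,5,6}; (3,10)→{9,10}; (6,6)→{2,6,10}; (7,9)→{4,9}; (8,7)→{1,7}; (9,2)→{2,9}; (10,4)→{4}. Safe: 3, 8. Place at column 8.
Row 4: attacked by (1,5)→{2,5,8}; (2,8)→{6,8,10}; (3,10)→{9,10}; (6,6)→{4,6,8}; (7,9)→{6,9}; (8,7)→{3,7}; (9,2)→{2,7}; (10,4)→{4,10}. Safe: 1. Place at column 1.
Row 5: attacked by (1,5)→{1,5,9}; (2,8)→{5,8}; (3,10)→{8,10}; (4,1)→{1,2}; (6,6)→{5,6,7}; (7,9)→{7,9}; (8,7)→{4,7,10}; (9,2)→{2,6}; (10,4)→{4,9}. Safe: 3. Place at column 3.
Columns [5, 8, 10, 1, 3, 6, 9, 7, 2, 4], r−c [-4, -6, -7, 3, 2, 0, -2, 1, 7, 6], r+c [6, 10, 13, 5, 8, 12, 16, 15, 11, 14] are all distinct, so no two queens attack.

(1,5) (2,8) (3,10) (4,1) (5,3) (6,6) (7,9) (8,7) (9,2) (10,4)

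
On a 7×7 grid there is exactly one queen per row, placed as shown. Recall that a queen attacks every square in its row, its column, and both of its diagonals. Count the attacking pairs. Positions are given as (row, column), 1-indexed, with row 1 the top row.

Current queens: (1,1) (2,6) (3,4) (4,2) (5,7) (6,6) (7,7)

6

Same column: (2,6)–(6,6) (column 6); (5,7)–(7,7) (column 7).
Same diagonal: (1,1)–(6,6) (|1−6| = |1−6| = 5); (1,1)–(7,7) (|1−7| = |1−7| = 6); (5,7)–(6,6) (|5−6| = |7−6| = 1); (6,6)–(7,7) (|6−7| = |6−7| = 1).
Total attacking pairs: 6.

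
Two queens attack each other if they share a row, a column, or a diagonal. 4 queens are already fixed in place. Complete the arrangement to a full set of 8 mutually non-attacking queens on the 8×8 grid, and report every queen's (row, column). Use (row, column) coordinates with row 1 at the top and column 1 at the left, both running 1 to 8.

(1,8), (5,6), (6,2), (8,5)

(1,8) (2,4) (3,1) (4,3) (5,6) (6,2) (7,7) (8,5)

Row 2: attacked by (1,8)→{7,8}; (5,6)→{3,6}; (6,2)→{2,6}; (8,5)→{5}. Safe: 1, 4. Place at column 4.
Row 3: attacked by (1,8)→{6,8}; (2,4)→{3,4,5}; (5,6)→{4,6,8}; (6,2)→{2,5}; (8,5)→{5}. Safe: 1, 7. Place at column 1.
Row 4: attacked by (1,8)→{5,8}; (2,4)→{2,4,6}; (3,1)→{1,2}; (5,6)→{5,6,7}; (6,2)→{2,4}; (8,5)→{1,5}. Safe: 3. Place at column 3.
Row 7: attacked by (1,8)→{2,8}; (2,4)→{4}; (3,1)→{1,5}; (4,3)→{3,6}; (5,6)→{4,6,8}; (6,2)→{1,2,3}; (8,5)→{4,5,6}. Safe: 7. Place at column 7.
Columns [8, 4, 1, 3, 6, 2, 7, 5], r−c [-7, -2, 2, 1, -1, 4, 0, 3], r+c [9, 6, 4, 7, 11, 8, 14, 13] are all distinct, so no two queens attack.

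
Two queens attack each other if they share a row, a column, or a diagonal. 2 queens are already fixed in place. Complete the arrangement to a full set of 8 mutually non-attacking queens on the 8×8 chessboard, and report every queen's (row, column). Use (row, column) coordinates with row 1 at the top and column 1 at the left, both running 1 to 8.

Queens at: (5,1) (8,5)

(1,2) (2,6) (3,8) (4,3) (5,1) (6,4) (7,7) (8,5)

Row 1: attacked by (5,1)→{1,5}; (8,5)→{5}. Safe: 2, 3, 4, 6, 7, 8. Place at column 2.
Row 2: attacked by (1,2)→{1,2,3}; (5,1)→{1,4}; (8,5)→{5}. Safe: 6, 7, 8. Place at column 6.
Row 3: attacked by (1,2)→{2,4}; (2,6)→{5,6,7}; (5,1)→{1,3}; (8,5)→{5}. Safe: 8. Place at column 8.
Row 4: attacked by (1,2)→{2,5}; (2,6)→{4,6,8}; (3,8)→{7,8}; (5,1)→{1,2}; (8,5)→{1,5}. Safe: 3. Place at column 3.
Row 6: attacked by (1,2)→{2,7}; (2,6)→{2,6}; (3,8)→{5,8}; (4,3)→{1,3,5}; (5,1)→{1,2}; (8,5)→{3,5,7}. Safe: 4. Place at column 4.
Row 7: attacked by (1,2)→{2,8}; (2,6)→{1,6}; (3,8)→{4,8}; (4,3)→{3,6}; (5,1)→{1,3}; (6,4)→{3,4,5}; (8,5)→{4,5,6}. Safe: 7. Place at column 7.
Columns [2, 6, 8, 3, 1, 4, 7, 5], r−c [-1, -4, -5, 1, 4, 2, 0, 3], r+c [3, 8, 11, 7, 6, 10, 14, 13] are all distinct, so no two queens attack.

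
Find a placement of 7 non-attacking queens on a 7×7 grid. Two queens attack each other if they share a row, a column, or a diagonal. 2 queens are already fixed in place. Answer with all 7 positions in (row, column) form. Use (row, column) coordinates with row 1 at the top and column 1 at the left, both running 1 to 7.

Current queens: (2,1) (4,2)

Row 1: attacked by (2,1)→{1,2}; (4,2)→{2,5}. Safe: 3, 4, 6, 7. Place at column 3.
Row 3: attacked by (1,3)→{1,3,5}; (2,1)→{1,2}; (4,2)→{1,2,3}. Safe: 4, 6, 7. Place at column 6.
Row 5: attacked by (1,3)→{3,7}; (2,1)→{1,4}; (3,6)→{4,6}; (4,2)→{1,2,3}. Safe: 5. Place at column 5.
Row 6: attacked by (1,3)→{3}; (2,1)→{1,5}; (3,6)→{3,6}; (4,2)→{2,4}; (5,5)→{4,5,6}. Safe: 7. Place at column 7.
Row 7: attacked by (1,3)→{3}; (2,1)→{1,6}; (3,6)→{2,6}; (4,2)→{2,5}; (5,5)→{3,5,7}; (6,7)→{6,7}. Safe: 4. Place at column 4.
Columns [3, 1, 6, 2, 5, 7, 4], r−c [-2, 1, -3, 2, 0, -1, 3], r+c [4, 3, 9, 6, 10, 13, 11] are all distinct, so no two queens attack.

(1,3) (2,1) (3,6) (4,2) (5,5) (6,7) (7,4)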